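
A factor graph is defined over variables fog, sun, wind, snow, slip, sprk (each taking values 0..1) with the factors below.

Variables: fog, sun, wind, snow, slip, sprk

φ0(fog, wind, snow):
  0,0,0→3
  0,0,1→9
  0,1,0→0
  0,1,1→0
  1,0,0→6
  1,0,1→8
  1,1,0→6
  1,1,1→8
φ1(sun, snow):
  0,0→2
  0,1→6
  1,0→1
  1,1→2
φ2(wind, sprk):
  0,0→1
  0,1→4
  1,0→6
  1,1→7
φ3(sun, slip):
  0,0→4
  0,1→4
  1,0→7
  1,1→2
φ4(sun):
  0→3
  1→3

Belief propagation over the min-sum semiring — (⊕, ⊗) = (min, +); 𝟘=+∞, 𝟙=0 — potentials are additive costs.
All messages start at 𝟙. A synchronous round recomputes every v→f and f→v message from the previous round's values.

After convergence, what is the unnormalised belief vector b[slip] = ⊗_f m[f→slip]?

b[slip] = [13, 10]

init: all messages = 𝟙 over 2 values
r1 m[φ0→fog] = [0, 6]
r1 m[φ0→wind] = [3, 0]
r1 m[φ0→snow] = [0, 0]
r1 m[φ1→sun] = [2, 1]
r1 m[φ1→snow] = [1, 2]
r1 m[φ2→wind] = [1, 6]
r1 m[φ2→sprk] = [1, 4]
r1 m[φ3→sun] = [4, 2]
r1 m[φ3→slip] = [4, 2]
r1 m[φ4→sun] = [3, 3]
r1 m[fog→φ0] = [0, 0]
r1 m[sun→φ1] = [0, 0]
r1 m[sun→φ3] = [0, 0]
r1 m[sun→φ4] = [0, 0]
r1 m[wind→φ0] = [0, 0]
r1 m[wind→φ2] = [0, 0]
r1 m[snow→φ0] = [0, 0]
r1 m[snow→φ1] = [0, 0]
r1 m[slip→φ3] = [0, 0]
r1 m[sprk→φ2] = [0, 0]
r2 m[φ0→fog] = [0, 6]
r2 m[φ0→wind] = [3, 0]
r2 m[φ0→snow] = [0, 0]
r2 m[φ1→sun] = [2, 1]
r2 m[φ1→snow] = [1, 2]
r2 m[φ2→wind] = [1, 6]
r2 m[φ2→sprk] = [1, 4]
r2 m[φ3→sun] = [4, 2]
r2 m[φ3→slip] = [4, 2]
r2 m[φ4→sun] = [3, 3]
r2 m[fog→φ0] = [0, 0]
r2 m[sun→φ1] = [7, 5]
r2 m[sun→φ3] = [5, 4]
r2 m[sun→φ4] = [6, 3]
r2 m[wind→φ0] = [1, 6]
r2 m[wind→φ2] = [3, 0]
r2 m[snow→φ0] = [1, 2]
r2 m[snow→φ1] = [0, 0]
r2 m[slip→φ3] = [0, 0]
r2 m[sprk→φ2] = [0, 0]
r3 m[φ0→fog] = [5, 8]
r3 m[φ0→wind] = [4, 1]
r3 m[φ0→snow] = [4, 6]
r3 m[φ1→sun] = [2, 1]
r3 m[φ1→snow] = [6, 7]
r3 m[φ2→wind] = [1, 6]
r3 m[φ2→sprk] = [4, 7]
r3 m[φ3→sun] = [4, 2]
r3 m[φ3→slip] = [9, 6]
r3 m[φ4→sun] = [3, 3]
r3 m[fog→φ0] = [0, 0]
r3 m[sun→φ1] = [7, 5]
r3 m[sun→φ3] = [5, 4]
r3 m[sun→φ4] = [6, 3]
r3 m[wind→φ0] = [1, 6]
r3 m[wind→φ2] = [3, 0]
r3 m[snow→φ0] = [1, 2]
r3 m[snow→φ1] = [0, 0]
r3 m[slip→φ3] = [0, 0]
r3 m[sprk→φ2] = [0, 0]
r4 m[φ0→fog] = [5, 8]
r4 m[φ0→wind] = [4, 1]
r4 m[φ0→snow] = [4, 6]
r4 m[φ1→sun] = [2, 1]
r4 m[φ1→snow] = [6, 7]
r4 m[φ2→wind] = [1, 6]
r4 m[φ2→sprk] = [4, 7]
r4 m[φ3→sun] = [4, 2]
r4 m[φ3→slip] = [9, 6]
r4 m[φ4→sun] = [3, 3]
r4 m[fog→φ0] = [0, 0]
r4 m[sun→φ1] = [7, 5]
r4 m[sun→φ3] = [5, 4]
r4 m[sun→φ4] = [6, 3]
r4 m[wind→φ0] = [1, 6]
r4 m[wind→φ2] = [4, 1]
r4 m[snow→φ0] = [6, 7]
r4 m[snow→φ1] = [4, 6]
r4 m[slip→φ3] = [0, 0]
r4 m[sprk→φ2] = [0, 0]
r5 m[φ0→fog] = [10, 13]
r5 m[φ0→wind] = [9, 6]
r5 m[φ0→snow] = [4, 6]
r5 m[φ1→sun] = [6, 5]
r5 m[φ1→snow] = [6, 7]
r5 m[φ2→wind] = [1, 6]
r5 m[φ2→sprk] = [5, 8]
r5 m[φ3→sun] = [4, 2]
r5 m[φ3→slip] = [9, 6]
r5 m[φ4→sun] = [3, 3]
r5 m[fog→φ0] = [0, 0]
r5 m[sun→φ1] = [7, 5]
r5 m[sun→φ3] = [5, 4]
r5 m[sun→φ4] = [6, 3]
r5 m[wind→φ0] = [1, 6]
r5 m[wind→φ2] = [4, 1]
r5 m[snow→φ0] = [6, 7]
r5 m[snow→φ1] = [4, 6]
r5 m[slip→φ3] = [0, 0]
r5 m[sprk→φ2] = [0, 0]
r6 m[φ0→fog] = [10, 13]
r6 m[φ0→wind] = [9, 6]
r6 m[φ0→snow] = [4, 6]
r6 m[φ1→sun] = [6, 5]
r6 m[φ1→snow] = [6, 7]
r6 m[φ2→wind] = [1, 6]
r6 m[φ2→sprk] = [5, 8]
r6 m[φ3→sun] = [4, 2]
r6 m[φ3→slip] = [9, 6]
r6 m[φ4→sun] = [3, 3]
r6 m[fog→φ0] = [0, 0]
r6 m[sun→φ1] = [7, 5]
r6 m[sun→φ3] = [9, 8]
r6 m[sun→φ4] = [10, 7]
r6 m[wind→φ0] = [1, 6]
r6 m[wind→φ2] = [9, 6]
r6 m[snow→φ0] = [6, 7]
r6 m[snow→φ1] = [4, 6]
r6 m[slip→φ3] = [0, 0]
r6 m[sprk→φ2] = [0, 0]
r7 m[φ0→fog] = [10, 13]
r7 m[φ0→wind] = [9, 6]
r7 m[φ0→snow] = [4, 6]
r7 m[φ1→sun] = [6, 5]
r7 m[φ1→snow] = [6, 7]
r7 m[φ2→wind] = [1, 6]
r7 m[φ2→sprk] = [10, 13]
r7 m[φ3→sun] = [4, 2]
r7 m[φ3→slip] = [13, 10]
r7 m[φ4→sun] = [3, 3]
r7 m[fog→φ0] = [0, 0]
r7 m[sun→φ1] = [7, 5]
r7 m[sun→φ3] = [9, 8]
r7 m[sun→φ4] = [10, 7]
r7 m[wind→φ0] = [1, 6]
r7 m[wind→φ2] = [9, 6]
r7 m[snow→φ0] = [6, 7]
r7 m[snow→φ1] = [4, 6]
r7 m[slip→φ3] = [0, 0]
r7 m[sprk→φ2] = [0, 0]
r8 m[φ0→fog] = [10, 13]
r8 m[φ0→wind] = [9, 6]
r8 m[φ0→snow] = [4, 6]
r8 m[φ1→sun] = [6, 5]
r8 m[φ1→snow] = [6, 7]
r8 m[φ2→wind] = [1, 6]
r8 m[φ2→sprk] = [10, 13]
r8 m[φ3→sun] = [4, 2]
r8 m[φ3→slip] = [13, 10]
r8 m[φ4→sun] = [3, 3]
r8 m[fog→φ0] = [0, 0]
r8 m[sun→φ1] = [7, 5]
r8 m[sun→φ3] = [9, 8]
r8 m[sun→φ4] = [10, 7]
r8 m[wind→φ0] = [1, 6]
r8 m[wind→φ2] = [9, 6]
r8 m[snow→φ0] = [6, 7]
r8 m[snow→φ1] = [4, 6]
r8 m[slip→φ3] = [0, 0]
r8 m[sprk→φ2] = [0, 0]
fixed point reached at round 8
b[slip] = ⊗ incoming = [13, 10]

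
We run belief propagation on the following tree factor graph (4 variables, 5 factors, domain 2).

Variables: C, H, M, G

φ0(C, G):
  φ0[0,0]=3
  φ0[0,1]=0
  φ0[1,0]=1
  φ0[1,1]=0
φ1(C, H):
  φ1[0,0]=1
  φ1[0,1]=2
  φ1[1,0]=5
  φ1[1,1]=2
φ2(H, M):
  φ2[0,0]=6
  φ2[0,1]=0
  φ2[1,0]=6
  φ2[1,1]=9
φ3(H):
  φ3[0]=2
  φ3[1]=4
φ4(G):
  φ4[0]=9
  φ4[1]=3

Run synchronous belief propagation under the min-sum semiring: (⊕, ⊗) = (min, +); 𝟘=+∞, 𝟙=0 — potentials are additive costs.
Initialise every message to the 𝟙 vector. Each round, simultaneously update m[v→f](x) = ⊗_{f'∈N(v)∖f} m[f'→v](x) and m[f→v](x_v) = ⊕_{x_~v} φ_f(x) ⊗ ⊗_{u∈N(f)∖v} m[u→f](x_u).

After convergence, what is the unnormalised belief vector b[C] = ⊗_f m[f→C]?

b[C] = [6, 10]

init: all messages = 𝟙 over 2 values
r1 m[φ0→C] = [0, 0]
r1 m[φ0→G] = [1, 0]
r1 m[φ1→C] = [1, 2]
r1 m[φ1→H] = [1, 2]
r1 m[φ2→H] = [0, 6]
r1 m[φ2→M] = [6, 0]
r1 m[φ3→H] = [2, 4]
r1 m[φ4→G] = [9, 3]
r1 m[C→φ0] = [0, 0]
r1 m[C→φ1] = [0, 0]
r1 m[H→φ1] = [0, 0]
r1 m[H→φ2] = [0, 0]
r1 m[H→φ3] = [0, 0]
r1 m[M→φ2] = [0, 0]
r1 m[G→φ0] = [0, 0]
r1 m[G→φ4] = [0, 0]
r2 m[φ0→C] = [0, 0]
r2 m[φ0→G] = [1, 0]
r2 m[φ1→C] = [1, 2]
r2 m[φ1→H] = [1, 2]
r2 m[φ2→H] = [0, 6]
r2 m[φ2→M] = [6, 0]
r2 m[φ3→H] = [2, 4]
r2 m[φ4→G] = [9, 3]
r2 m[C→φ0] = [1, 2]
r2 m[C→φ1] = [0, 0]
r2 m[H→φ1] = [2, 10]
r2 m[H→φ2] = [3, 6]
r2 m[H→φ3] = [1, 8]
r2 m[M→φ2] = [0, 0]
r2 m[G→φ0] = [9, 3]
r2 m[G→φ4] = [1, 0]
r3 m[φ0→C] = [3, 3]
r3 m[φ0→G] = [3, 1]
r3 m[φ1→C] = [3, 7]
r3 m[φ1→H] = [1, 2]
r3 m[φ2→H] = [0, 6]
r3 m[φ2→M] = [9, 3]
r3 m[φ3→H] = [2, 4]
r3 m[φ4→G] = [9, 3]
r3 m[C→φ0] = [1, 2]
r3 m[C→φ1] = [0, 0]
r3 m[H→φ1] = [2, 10]
r3 m[H→φ2] = [3, 6]
r3 m[H→φ3] = [1, 8]
r3 m[M→φ2] = [0, 0]
r3 m[G→φ0] = [9, 3]
r3 m[G→φ4] = [1, 0]
r4 m[φ0→C] = [3, 3]
r4 m[φ0→G] = [3, 1]
r4 m[φ1→C] = [3, 7]
r4 m[φ1→H] = [1, 2]
r4 m[φ2→H] = [0, 6]
r4 m[φ2→M] = [9, 3]
r4 m[φ3→H] = [2, 4]
r4 m[φ4→G] = [9, 3]
r4 m[C→φ0] = [3, 7]
r4 m[C→φ1] = [3, 3]
r4 m[H→φ1] = [2, 10]
r4 m[H→φ2] = [3, 6]
r4 m[H→φ3] = [1, 8]
r4 m[M→φ2] = [0, 0]
r4 m[G→φ0] = [9, 3]
r4 m[G→φ4] = [3, 1]
r5 m[φ0→C] = [3, 3]
r5 m[φ0→G] = [6, 3]
r5 m[φ1→C] = [3, 7]
r5 m[φ1→H] = [4, 5]
r5 m[φ2→H] = [0, 6]
r5 m[φ2→M] = [9, 3]
r5 m[φ3→H] = [2, 4]
r5 m[φ4→G] = [9, 3]
r5 m[C→φ0] = [3, 7]
r5 m[C→φ1] = [3, 3]
r5 m[H→φ1] = [2, 10]
r5 m[H→φ2] = [3, 6]
r5 m[H→φ3] = [1, 8]
r5 m[M→φ2] = [0, 0]
r5 m[G→φ0] = [9, 3]
r5 m[G→φ4] = [3, 1]
r6 m[φ0→C] = [3, 3]
r6 m[φ0→G] = [6, 3]
r6 m[φ1→C] = [3, 7]
r6 m[φ1→H] = [4, 5]
r6 m[φ2→H] = [0, 6]
r6 m[φ2→M] = [9, 3]
r6 m[φ3→H] = [2, 4]
r6 m[φ4→G] = [9, 3]
r6 m[C→φ0] = [3, 7]
r6 m[C→φ1] = [3, 3]
r6 m[H→φ1] = [2, 10]
r6 m[H→φ2] = [6, 9]
r6 m[H→φ3] = [4, 11]
r6 m[M→φ2] = [0, 0]
r6 m[G→φ0] = [9, 3]
r6 m[G→φ4] = [6, 3]
r7 m[φ0→C] = [3, 3]
r7 m[φ0→G] = [6, 3]
r7 m[φ1→C] = [3, 7]
r7 m[φ1→H] = [4, 5]
r7 m[φ2→H] = [0, 6]
r7 m[φ2→M] = [12, 6]
r7 m[φ3→H] = [2, 4]
r7 m[φ4→G] = [9, 3]
r7 m[C→φ0] = [3, 7]
r7 m[C→φ1] = [3, 3]
r7 m[H→φ1] = [2, 10]
r7 m[H→φ2] = [6, 9]
r7 m[H→φ3] = [4, 11]
r7 m[M→φ2] = [0, 0]
r7 m[G→φ0] = [9, 3]
r7 m[G→φ4] = [6, 3]
r8 m[φ0→C] = [3, 3]
r8 m[φ0→G] = [6, 3]
r8 m[φ1→C] = [3, 7]
r8 m[φ1→H] = [4, 5]
r8 m[φ2→H] = [0, 6]
r8 m[φ2→M] = [12, 6]
r8 m[φ3→H] = [2, 4]
r8 m[φ4→G] = [9, 3]
r8 m[C→φ0] = [3, 7]
r8 m[C→φ1] = [3, 3]
r8 m[H→φ1] = [2, 10]
r8 m[H→φ2] = [6, 9]
r8 m[H→φ3] = [4, 11]
r8 m[M→φ2] = [0, 0]
r8 m[G→φ0] = [9, 3]
r8 m[G→φ4] = [6, 3]
fixed point reached at round 8
b[C] = ⊗ incoming = [6, 10]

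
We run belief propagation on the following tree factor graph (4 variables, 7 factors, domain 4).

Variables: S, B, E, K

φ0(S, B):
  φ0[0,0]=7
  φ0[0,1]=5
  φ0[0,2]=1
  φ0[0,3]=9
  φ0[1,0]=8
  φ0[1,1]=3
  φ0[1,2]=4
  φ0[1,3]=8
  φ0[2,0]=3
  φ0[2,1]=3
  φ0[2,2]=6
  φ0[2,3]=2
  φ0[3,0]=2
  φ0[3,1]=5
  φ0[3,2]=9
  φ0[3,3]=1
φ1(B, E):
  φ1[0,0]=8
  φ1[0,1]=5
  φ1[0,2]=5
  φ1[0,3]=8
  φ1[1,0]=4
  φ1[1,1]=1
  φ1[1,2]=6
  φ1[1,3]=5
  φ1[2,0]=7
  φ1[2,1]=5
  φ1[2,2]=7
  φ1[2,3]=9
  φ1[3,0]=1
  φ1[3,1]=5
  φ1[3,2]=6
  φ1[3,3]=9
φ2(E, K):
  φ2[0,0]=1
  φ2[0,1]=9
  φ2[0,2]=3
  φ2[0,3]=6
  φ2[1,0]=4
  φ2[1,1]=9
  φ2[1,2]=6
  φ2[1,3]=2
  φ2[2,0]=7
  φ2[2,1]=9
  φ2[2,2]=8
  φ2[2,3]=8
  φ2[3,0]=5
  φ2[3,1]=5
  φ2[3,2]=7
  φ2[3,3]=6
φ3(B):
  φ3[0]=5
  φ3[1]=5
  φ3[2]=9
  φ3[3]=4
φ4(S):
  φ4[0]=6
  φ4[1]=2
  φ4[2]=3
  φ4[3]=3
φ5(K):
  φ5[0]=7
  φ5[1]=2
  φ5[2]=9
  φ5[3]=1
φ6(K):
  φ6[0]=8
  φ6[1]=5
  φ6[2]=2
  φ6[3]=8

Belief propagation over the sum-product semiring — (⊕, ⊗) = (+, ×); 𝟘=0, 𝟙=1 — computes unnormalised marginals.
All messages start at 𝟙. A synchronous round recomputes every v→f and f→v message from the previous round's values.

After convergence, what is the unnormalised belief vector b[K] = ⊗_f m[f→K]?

b[K] = [8874544, 2739740, 3974832, 1662400]

init: all messages = 𝟙 over 4 values
r1 m[φ0→S] = [22, 23, 14, 17]
r1 m[φ0→B] = [20, 16, 20, 20]
r1 m[φ1→B] = [26, 16, 28, 21]
r1 m[φ1→E] = [20, 16, 24, 31]
r1 m[φ2→E] = [19, 21, 32, 23]
r1 m[φ2→K] = [17, 32, 24, 22]
r1 m[φ3→B] = [5, 5, 9, 4]
r1 m[φ4→S] = [6, 2, 3, 3]
r1 m[φ5→K] = [7, 2, 9, 1]
r1 m[φ6→K] = [8, 5, 2, 8]
r1 m[S→φ0] = [1, 1, 1, 1]
r1 m[S→φ4] = [1, 1, 1, 1]
r1 m[B→φ0] = [1, 1, 1, 1]
r1 m[B→φ1] = [1, 1, 1, 1]
r1 m[B→φ3] = [1, 1, 1, 1]
r1 m[E→φ1] = [1, 1, 1, 1]
r1 m[E→φ2] = [1, 1, 1, 1]
r1 m[K→φ2] = [1, 1, 1, 1]
r1 m[K→φ5] = [1, 1, 1, 1]
r1 m[K→φ6] = [1, 1, 1, 1]
r2 m[φ0→S] = [22, 23, 14, 17]
r2 m[φ0→B] = [20, 16, 20, 20]
r2 m[φ1→B] = [26, 16, 28, 21]
r2 m[φ1→E] = [20, 16, 24, 31]
r2 m[φ2→E] = [19, 21, 32, 23]
r2 m[φ2→K] = [17, 32, 24, 22]
r2 m[φ3→B] = [5, 5, 9, 4]
r2 m[φ4→S] = [6, 2, 3, 3]
r2 m[φ5→K] = [7, 2, 9, 1]
r2 m[φ6→K] = [8, 5, 2, 8]
r2 m[S→φ0] = [6, 2, 3, 3]
r2 m[S→φ4] = [22, 23, 14, 17]
r2 m[B→φ0] = [130, 80, 252, 84]
r2 m[B→φ1] = [100, 80, 180, 80]
r2 m[B→φ3] = [520, 256, 560, 420]
r2 m[E→φ1] = [19, 21, 32, 23]
r2 m[E→φ2] = [20, 16, 24, 31]
r2 m[K→φ2] = [56, 10, 18, 8]
r2 m[K→φ5] = [136, 160, 48, 176]
r2 m[K→φ6] = [119, 64, 216, 22]
r3 m[φ0→S] = [2318, 2960, 2310, 3012]
r3 m[φ0→B] = [73, 60, 59, 79]
r3 m[φ1→B] = [601, 404, 669, 523]
r3 m[φ1→E] = [2460, 1880, 2720, 3540]
r3 m[φ2→E] = [248, 438, 690, 504]
r3 m[φ2→K] = [407, 695, 565, 530]
r3 m[φ3→B] = [5, 5, 9, 4]
r3 m[φ4→S] = [6, 2, 3, 3]
r3 m[φ5→K] = [7, 2, 9, 1]
r3 m[φ6→K] = [8, 5, 2, 8]
r3 m[S→φ0] = [6, 2, 3, 3]
r3 m[S→φ4] = [22, 23, 14, 17]
r3 m[B→φ0] = [130, 80, 252, 84]
r3 m[B→φ1] = [100, 80, 180, 80]
r3 m[B→φ3] = [520, 256, 560, 420]
r3 m[E→φ1] = [19, 21, 32, 23]
r3 m[E→φ2] = [20, 16, 24, 31]
r3 m[K→φ2] = [56, 10, 18, 8]
r3 m[K→φ5] = [136, 160, 48, 176]
r3 m[K→φ6] = [119, 64, 216, 22]
r4 m[φ0→S] = [2318, 2960, 2310, 3012]
r4 m[φ0→B] = [73, 60, 59, 79]
r4 m[φ1→B] = [601, 404, 669, 523]
r4 m[φ1→E] = [2460, 1880, 2720, 3540]
r4 m[φ2→E] = [248, 438, 690, 504]
r4 m[φ2→K] = [407, 695, 565, 530]
r4 m[φ3→B] = [5, 5, 9, 4]
r4 m[φ4→S] = [6, 2, 3, 3]
r4 m[φ5→K] = [7, 2, 9, 1]
r4 m[φ6→K] = [8, 5, 2, 8]
r4 m[S→φ0] = [6, 2, 3, 3]
r4 m[S→φ4] = [2318, 2960, 2310, 3012]
r4 m[B→φ0] = [3005, 2020, 6021, 2092]
r4 m[B→φ1] = [365, 300, 531, 316]
r4 m[B→φ3] = [43873, 24240, 39471, 41317]
r4 m[E→φ1] = [248, 438, 690, 504]
r4 m[E→φ2] = [2460, 1880, 2720, 3540]
r4 m[K→φ2] = [56, 10, 18, 8]
r4 m[K→φ5] = [3256, 3475, 1130, 4240]
r4 m[K→φ6] = [2849, 1390, 5085, 530]
r5 m[φ0→S] = [55984, 70920, 55385, 72391]
r5 m[φ0→B] = [73, 60, 59, 79]
r5 m[φ1→B] = [11656, 8090, 13292, 11114]
r5 m[φ1→E] = [8153, 6360, 9238, 12043]
r5 m[φ2→E] = [248, 438, 690, 504]
r5 m[φ2→K] = [46720, 81240, 65200, 61520]
r5 m[φ3→B] = [5, 5, 9, 4]
r5 m[φ4→S] = [6, 2, 3, 3]
r5 m[φ5→K] = [7, 2, 9, 1]
r5 m[φ6→K] = [8, 5, 2, 8]
r5 m[S→φ0] = [6, 2, 3, 3]
r5 m[S→φ4] = [2318, 2960, 2310, 3012]
r5 m[B→φ0] = [3005, 2020, 6021, 2092]
r5 m[B→φ1] = [365, 300, 531, 316]
r5 m[B→φ3] = [43873, 24240, 39471, 41317]
r5 m[E→φ1] = [248, 438, 690, 504]
r5 m[E→φ2] = [2460, 1880, 2720, 3540]
r5 m[K→φ2] = [56, 10, 18, 8]
r5 m[K→φ5] = [3256, 3475, 1130, 4240]
r5 m[K→φ6] = [2849, 1390, 5085, 530]
r6 m[φ0→S] = [55984, 70920, 55385, 72391]
r6 m[φ0→B] = [73, 60, 59, 79]
r6 m[φ1→B] = [11656, 8090, 13292, 11114]
r6 m[φ1→E] = [8153, 6360, 9238, 12043]
r6 m[φ2→E] = [248, 438, 690, 504]
r6 m[φ2→K] = [46720, 81240, 65200, 61520]
r6 m[φ3→B] = [5, 5, 9, 4]
r6 m[φ4→S] = [6, 2, 3, 3]
r6 m[φ5→K] = [7, 2, 9, 1]
r6 m[φ6→K] = [8, 5, 2, 8]
r6 m[S→φ0] = [6, 2, 3, 3]
r6 m[S→φ4] = [55984, 70920, 55385, 72391]
r6 m[B→φ0] = [58280, 40450, 119628, 44456]
r6 m[B→φ1] = [365, 300, 531, 316]
r6 m[B→φ3] = [850888, 485400, 784228, 878006]
r6 m[E→φ1] = [248, 438, 690, 504]
r6 m[E→φ2] = [8153, 6360, 9238, 12043]
r6 m[K→φ2] = [56, 10, 18, 8]
r6 m[K→φ5] = [373760, 406200, 130400, 492160]
r6 m[K→φ6] = [327040, 162480, 586800, 61520]
r7 m[φ0→S] = [1129942, 1421750, 1102870, 1439918]
r7 m[φ0→B] = [73, 60, 59, 79]
r7 m[φ1→B] = [11656, 8090, 13292, 11114]
r7 m[φ1→E] = [8153, 6360, 9238, 12043]
r7 m[φ2→E] = [248, 438, 690, 504]
r7 m[φ2→K] = [158474, 273974, 220824, 207800]
r7 m[φ3→B] = [5, 5, 9, 4]
r7 m[φ4→S] = [6, 2, 3, 3]
r7 m[φ5→K] = [7, 2, 9, 1]
r7 m[φ6→K] = [8, 5, 2, 8]
r7 m[S→φ0] = [6, 2, 3, 3]
r7 m[S→φ4] = [55984, 70920, 55385, 72391]
r7 m[B→φ0] = [58280, 40450, 119628, 44456]
r7 m[B→φ1] = [365, 300, 531, 316]
r7 m[B→φ3] = [850888, 485400, 784228, 878006]
r7 m[E→φ1] = [248, 438, 690, 504]
r7 m[E→φ2] = [8153, 6360, 9238, 12043]
r7 m[K→φ2] = [56, 10, 18, 8]
r7 m[K→φ5] = [373760, 406200, 130400, 492160]
r7 m[K→φ6] = [327040, 162480, 586800, 61520]
r8 m[φ0→S] = [1129942, 1421750, 1102870, 1439918]
r8 m[φ0→B] = [73, 60, 59, 79]
r8 m[φ1→B] = [11656, 8090, 13292, 11114]
r8 m[φ1→E] = [8153, 6360, 9238, 12043]
r8 m[φ2→E] = [248, 438, 690, 504]
r8 m[φ2→K] = [158474, 273974, 220824, 207800]
r8 m[φ3→B] = [5, 5, 9, 4]
r8 m[φ4→S] = [6, 2, 3, 3]
r8 m[φ5→K] = [7, 2, 9, 1]
r8 m[φ6→K] = [8, 5, 2, 8]
r8 m[S→φ0] = [6, 2, 3, 3]
r8 m[S→φ4] = [1129942, 1421750, 1102870, 1439918]
r8 m[B→φ0] = [58280, 40450, 119628, 44456]
r8 m[B→φ1] = [365, 300, 531, 316]
r8 m[B→φ3] = [850888, 485400, 784228, 878006]
r8 m[E→φ1] = [248, 438, 690, 504]
r8 m[E→φ2] = [8153, 6360, 9238, 12043]
r8 m[K→φ2] = [56, 10, 18, 8]
r8 m[K→φ5] = [1267792, 1369870, 441648, 1662400]
r8 m[K→φ6] = [1109318, 547948, 1987416, 207800]
r9 m[φ0→S] = [1129942, 1421750, 1102870, 1439918]
r9 m[φ0→B] = [73, 60, 59, 79]
r9 m[φ1→B] = [11656, 8090, 13292, 11114]
r9 m[φ1→E] = [8153, 6360, 9238, 12043]
r9 m[φ2→E] = [248, 438, 690, 504]
r9 m[φ2→K] = [158474, 273974, 220824, 207800]
r9 m[φ3→B] = [5, 5, 9, 4]
r9 m[φ4→S] = [6, 2, 3, 3]
r9 m[φ5→K] = [7, 2, 9, 1]
r9 m[φ6→K] = [8, 5, 2, 8]
r9 m[S→φ0] = [6, 2, 3, 3]
r9 m[S→φ4] = [1129942, 1421750, 1102870, 1439918]
r9 m[B→φ0] = [58280, 40450, 119628, 44456]
r9 m[B→φ1] = [365, 300, 531, 316]
r9 m[B→φ3] = [850888, 485400, 784228, 878006]
r9 m[E→φ1] = [248, 438, 690, 504]
r9 m[E→φ2] = [8153, 6360, 9238, 12043]
r9 m[K→φ2] = [56, 10, 18, 8]
r9 m[K→φ5] = [1267792, 1369870, 441648, 1662400]
r9 m[K→φ6] = [1109318, 547948, 1987416, 207800]
fixed point reached at round 9
b[K] = ⊗ incoming = [8874544, 2739740, 3974832, 1662400]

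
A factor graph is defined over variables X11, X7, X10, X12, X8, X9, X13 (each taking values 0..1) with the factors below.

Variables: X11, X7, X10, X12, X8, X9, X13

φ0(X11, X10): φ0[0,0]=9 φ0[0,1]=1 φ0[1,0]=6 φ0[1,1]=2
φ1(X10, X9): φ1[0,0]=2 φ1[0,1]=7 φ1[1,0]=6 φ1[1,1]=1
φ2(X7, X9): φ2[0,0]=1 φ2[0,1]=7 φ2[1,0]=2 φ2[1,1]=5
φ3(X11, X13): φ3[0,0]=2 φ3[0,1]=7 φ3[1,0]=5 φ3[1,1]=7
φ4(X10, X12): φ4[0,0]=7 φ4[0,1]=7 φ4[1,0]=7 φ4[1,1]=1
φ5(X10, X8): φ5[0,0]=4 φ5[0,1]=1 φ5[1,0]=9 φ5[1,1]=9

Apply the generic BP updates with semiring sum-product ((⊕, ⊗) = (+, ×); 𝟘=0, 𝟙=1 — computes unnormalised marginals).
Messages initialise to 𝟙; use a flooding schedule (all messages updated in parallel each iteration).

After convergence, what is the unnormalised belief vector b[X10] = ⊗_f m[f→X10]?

init: all messages = 𝟙 over 2 values
r1 m[φ0→X11] = [10, 8]
r1 m[φ0→X10] = [15, 3]
r1 m[φ1→X10] = [9, 7]
r1 m[φ1→X9] = [8, 8]
r1 m[φ2→X7] = [8, 7]
r1 m[φ2→X9] = [3, 12]
r1 m[φ3→X11] = [9, 12]
r1 m[φ3→X13] = [7, 14]
r1 m[φ4→X10] = [14, 8]
r1 m[φ4→X12] = [14, 8]
r1 m[φ5→X10] = [5, 18]
r1 m[φ5→X8] = [13, 10]
r1 m[X11→φ0] = [1, 1]
r1 m[X11→φ3] = [1, 1]
r1 m[X7→φ2] = [1, 1]
r1 m[X10→φ0] = [1, 1]
r1 m[X10→φ1] = [1, 1]
r1 m[X10→φ4] = [1, 1]
r1 m[X10→φ5] = [1, 1]
r1 m[X12→φ4] = [1, 1]
r1 m[X8→φ5] = [1, 1]
r1 m[X9→φ1] = [1, 1]
r1 m[X9→φ2] = [1, 1]
r1 m[X13→φ3] = [1, 1]
r2 m[φ0→X11] = [10, 8]
r2 m[φ0→X10] = [15, 3]
r2 m[φ1→X10] = [9, 7]
r2 m[φ1→X9] = [8, 8]
r2 m[φ2→X7] = [8, 7]
r2 m[φ2→X9] = [3, 12]
r2 m[φ3→X11] = [9, 12]
r2 m[φ3→X13] = [7, 14]
r2 m[φ4→X10] = [14, 8]
r2 m[φ4→X12] = [14, 8]
r2 m[φ5→X10] = [5, 18]
r2 m[φ5→X8] = [13, 10]
r2 m[X11→φ0] = [9, 12]
r2 m[X11→φ3] = [10, 8]
r2 m[X7→φ2] = [1, 1]
r2 m[X10→φ0] = [630, 1008]
r2 m[X10→φ1] = [1050, 432]
r2 m[X10→φ4] = [675, 378]
r2 m[X10→φ5] = [1890, 168]
r2 m[X12→φ4] = [1, 1]
r2 m[X8→φ5] = [1, 1]
r2 m[X9→φ1] = [3, 12]
r2 m[X9→φ2] = [8, 8]
r2 m[X13→φ3] = [1, 1]
r3 m[φ0→X11] = [6678, 5796]
r3 m[φ0→X10] = [153, 33]
r3 m[φ1→X10] = [90, 30]
r3 m[φ1→X9] = [4692, 7782]
r3 m[φ2→X7] = [64, 56]
r3 m[φ2→X9] = [3, 12]
r3 m[φ3→X11] = [9, 12]
r3 m[φ3→X13] = [60, 126]
r3 m[φ4→X10] = [14, 8]
r3 m[φ4→X12] = [7371, 5103]
r3 m[φ5→X10] = [5, 18]
r3 m[φ5→X8] = [9072, 3402]
r3 m[X11→φ0] = [9, 12]
r3 m[X11→φ3] = [10, 8]
r3 m[X7→φ2] = [1, 1]
r3 m[X10→φ0] = [630, 1008]
r3 m[X10→φ1] = [1050, 432]
r3 m[X10→φ4] = [675, 378]
r3 m[X10→φ5] = [1890, 168]
r3 m[X12→φ4] = [1, 1]
r3 m[X8→φ5] = [1, 1]
r3 m[X9→φ1] = [3, 12]
r3 m[X9→φ2] = [8, 8]
r3 m[X13→φ3] = [1, 1]
r4 m[φ0→X11] = [6678, 5796]
r4 m[φ0→X10] = [153, 33]
r4 m[φ1→X10] = [90, 30]
r4 m[φ1→X9] = [4692, 7782]
r4 m[φ2→X7] = [64, 56]
r4 m[φ2→X9] = [3, 12]
r4 m[φ3→X11] = [9, 12]
r4 m[φ3→X13] = [60, 126]
r4 m[φ4→X10] = [14, 8]
r4 m[φ4→X12] = [7371, 5103]
r4 m[φ5→X10] = [5, 18]
r4 m[φ5→X8] = [9072, 3402]
r4 m[X11→φ0] = [9, 12]
r4 m[X11→φ3] = [6678, 5796]
r4 m[X7→φ2] = [1, 1]
r4 m[X10→φ0] = [6300, 4320]
r4 m[X10→φ1] = [10710, 4752]
r4 m[X10→φ4] = [68850, 17820]
r4 m[X10→φ5] = [192780, 7920]
r4 m[X12→φ4] = [1, 1]
r4 m[X8→φ5] = [1, 1]
r4 m[X9→φ1] = [3, 12]
r4 m[X9→φ2] = [4692, 7782]
r4 m[X13→φ3] = [1, 1]
r5 m[φ0→X11] = [61020, 46440]
r5 m[φ0→X10] = [153, 33]
r5 m[φ1→X10] = [90, 30]
r5 m[φ1→X9] = [49932, 79722]
r5 m[φ2→X7] = [59166, 48294]
r5 m[φ2→X9] = [3, 12]
r5 m[φ3→X11] = [9, 12]
r5 m[φ3→X13] = [42336, 87318]
r5 m[φ4→X10] = [14, 8]
r5 m[φ4→X12] = [606690, 499770]
r5 m[φ5→X10] = [5, 18]
r5 m[φ5→X8] = [842400, 264060]
r5 m[X11→φ0] = [9, 12]
r5 m[X11→φ3] = [6678, 5796]
r5 m[X7→φ2] = [1, 1]
r5 m[X10→φ0] = [6300, 4320]
r5 m[X10→φ1] = [10710, 4752]
r5 m[X10→φ4] = [68850, 17820]
r5 m[X10→φ5] = [192780, 7920]
r5 m[X12→φ4] = [1, 1]
r5 m[X8→φ5] = [1, 1]
r5 m[X9→φ1] = [3, 12]
r5 m[X9→φ2] = [4692, 7782]
r5 m[X13→φ3] = [1, 1]
r6 m[φ0→X11] = [61020, 46440]
r6 m[φ0→X10] = [153, 33]
r6 m[φ1→X10] = [90, 30]
r6 m[φ1→X9] = [49932, 79722]
r6 m[φ2→X7] = [59166, 48294]
r6 m[φ2→X9] = [3, 12]
r6 m[φ3→X11] = [9, 12]
r6 m[φ3→X13] = [42336, 87318]
r6 m[φ4→X10] = [14, 8]
r6 m[φ4→X12] = [606690, 499770]
r6 m[φ5→X10] = [5, 18]
r6 m[φ5→X8] = [842400, 264060]
r6 m[X11→φ0] = [9, 12]
r6 m[X11→φ3] = [61020, 46440]
r6 m[X7→φ2] = [1, 1]
r6 m[X10→φ0] = [6300, 4320]
r6 m[X10→φ1] = [10710, 4752]
r6 m[X10→φ4] = [68850, 17820]
r6 m[X10→φ5] = [192780, 7920]
r6 m[X12→φ4] = [1, 1]
r6 m[X8→φ5] = [1, 1]
r6 m[X9→φ1] = [3, 12]
r6 m[X9→φ2] = [49932, 79722]
r6 m[X13→φ3] = [1, 1]
r7 m[φ0→X11] = [61020, 46440]
r7 m[φ0→X10] = [153, 33]
r7 m[φ1→X10] = [90, 30]
r7 m[φ1→X9] = [49932, 79722]
r7 m[φ2→X7] = [607986, 498474]
r7 m[φ2→X9] = [3, 12]
r7 m[φ3→X11] = [9, 12]
r7 m[φ3→X13] = [354240, 752220]
r7 m[φ4→X10] = [14, 8]
r7 m[φ4→X12] = [606690, 499770]
r7 m[φ5→X10] = [5, 18]
r7 m[φ5→X8] = [842400, 264060]
r7 m[X11→φ0] = [9, 12]
r7 m[X11→φ3] = [61020, 46440]
r7 m[X7→φ2] = [1, 1]
r7 m[X10→φ0] = [6300, 4320]
r7 m[X10→φ1] = [10710, 4752]
r7 m[X10→φ4] = [68850, 17820]
r7 m[X10→φ5] = [192780, 7920]
r7 m[X12→φ4] = [1, 1]
r7 m[X8→φ5] = [1, 1]
r7 m[X9→φ1] = [3, 12]
r7 m[X9→φ2] = [49932, 79722]
r7 m[X13→φ3] = [1, 1]
r8 m[φ0→X11] = [61020, 46440]
r8 m[φ0→X10] = [153, 33]
r8 m[φ1→X10] = [90, 30]
r8 m[φ1→X9] = [49932, 79722]
r8 m[φ2→X7] = [607986, 498474]
r8 m[φ2→X9] = [3, 12]
r8 m[φ3→X11] = [9, 12]
r8 m[φ3→X13] = [354240, 752220]
r8 m[φ4→X10] = [14, 8]
r8 m[φ4→X12] = [606690, 499770]
r8 m[φ5→X10] = [5, 18]
r8 m[φ5→X8] = [842400, 264060]
r8 m[X11→φ0] = [9, 12]
r8 m[X11→φ3] = [61020, 46440]
r8 m[X7→φ2] = [1, 1]
r8 m[X10→φ0] = [6300, 4320]
r8 m[X10→φ1] = [10710, 4752]
r8 m[X10→φ4] = [68850, 17820]
r8 m[X10→φ5] = [192780, 7920]
r8 m[X12→φ4] = [1, 1]
r8 m[X8→φ5] = [1, 1]
r8 m[X9→φ1] = [3, 12]
r8 m[X9→φ2] = [49932, 79722]
r8 m[X13→φ3] = [1, 1]
fixed point reached at round 8
b[X10] = ⊗ incoming = [963900, 142560]

b[X10] = [963900, 142560]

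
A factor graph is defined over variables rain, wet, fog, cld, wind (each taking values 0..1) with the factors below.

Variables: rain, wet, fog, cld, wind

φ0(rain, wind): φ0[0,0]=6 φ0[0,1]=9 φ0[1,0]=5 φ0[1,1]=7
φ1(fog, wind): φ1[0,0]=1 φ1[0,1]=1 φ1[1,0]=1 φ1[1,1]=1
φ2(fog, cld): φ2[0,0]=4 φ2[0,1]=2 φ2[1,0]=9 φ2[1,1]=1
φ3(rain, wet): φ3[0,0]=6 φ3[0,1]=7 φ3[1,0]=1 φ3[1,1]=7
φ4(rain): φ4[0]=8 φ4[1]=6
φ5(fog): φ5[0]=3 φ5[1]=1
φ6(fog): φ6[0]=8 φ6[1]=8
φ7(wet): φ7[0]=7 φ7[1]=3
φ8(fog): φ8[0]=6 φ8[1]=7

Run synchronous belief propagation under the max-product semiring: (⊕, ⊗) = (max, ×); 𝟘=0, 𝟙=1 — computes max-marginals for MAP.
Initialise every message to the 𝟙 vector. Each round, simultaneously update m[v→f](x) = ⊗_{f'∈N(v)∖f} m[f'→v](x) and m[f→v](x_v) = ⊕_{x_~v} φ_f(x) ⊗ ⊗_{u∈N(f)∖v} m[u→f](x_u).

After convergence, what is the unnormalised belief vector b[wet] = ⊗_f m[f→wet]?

init: all messages = 𝟙 over 2 values
r1 m[φ0→rain] = [9, 7]
r1 m[φ0→wind] = [6, 9]
r1 m[φ1→fog] = [1, 1]
r1 m[φ1→wind] = [1, 1]
r1 m[φ2→fog] = [4, 9]
r1 m[φ2→cld] = [9, 2]
r1 m[φ3→rain] = [7, 7]
r1 m[φ3→wet] = [6, 7]
r1 m[φ4→rain] = [8, 6]
r1 m[φ5→fog] = [3, 1]
r1 m[φ6→fog] = [8, 8]
r1 m[φ7→wet] = [7, 3]
r1 m[φ8→fog] = [6, 7]
r1 m[rain→φ0] = [1, 1]
r1 m[rain→φ3] = [1, 1]
r1 m[rain→φ4] = [1, 1]
r1 m[wet→φ3] = [1, 1]
r1 m[wet→φ7] = [1, 1]
r1 m[fog→φ1] = [1, 1]
r1 m[fog→φ2] = [1, 1]
r1 m[fog→φ5] = [1, 1]
r1 m[fog→φ6] = [1, 1]
r1 m[fog→φ8] = [1, 1]
r1 m[cld→φ2] = [1, 1]
r1 m[wind→φ0] = [1, 1]
r1 m[wind→φ1] = [1, 1]
r2 m[φ0→rain] = [9, 7]
r2 m[φ0→wind] = [6, 9]
r2 m[φ1→fog] = [1, 1]
r2 m[φ1→wind] = [1, 1]
r2 m[φ2→fog] = [4, 9]
r2 m[φ2→cld] = [9, 2]
r2 m[φ3→rain] = [7, 7]
r2 m[φ3→wet] = [6, 7]
r2 m[φ4→rain] = [8, 6]
r2 m[φ5→fog] = [3, 1]
r2 m[φ6→fog] = [8, 8]
r2 m[φ7→wet] = [7, 3]
r2 m[φ8→fog] = [6, 7]
r2 m[rain→φ0] = [56, 42]
r2 m[rain→φ3] = [72, 42]
r2 m[rain→φ4] = [63, 49]
r2 m[wet→φ3] = [7, 3]
r2 m[wet→φ7] = [6, 7]
r2 m[fog→φ1] = [576, 504]
r2 m[fog→φ2] = [144, 56]
r2 m[fog→φ5] = [192, 504]
r2 m[fog→φ6] = [72, 63]
r2 m[fog→φ8] = [96, 72]
r2 m[cld→φ2] = [1, 1]
r2 m[wind→φ0] = [1, 1]
r2 m[wind→φ1] = [6, 9]
r3 m[φ0→rain] = [9, 7]
r3 m[φ0→wind] = [336, 504]
r3 m[φ1→fog] = [9, 9]
r3 m[φ1→wind] = [576, 576]
r3 m[φ2→fog] = [4, 9]
r3 m[φ2→cld] = [576, 288]
r3 m[φ3→rain] = [42, 21]
r3 m[φ3→wet] = [432, 504]
r3 m[φ4→rain] = [8, 6]
r3 m[φ5→fog] = [3, 1]
r3 m[φ6→fog] = [8, 8]
r3 m[φ7→wet] = [7, 3]
r3 m[φ8→fog] = [6, 7]
r3 m[rain→φ0] = [56, 42]
r3 m[rain→φ3] = [72, 42]
r3 m[rain→φ4] = [63, 49]
r3 m[wet→φ3] = [7, 3]
r3 m[wet→φ7] = [6, 7]
r3 m[fog→φ1] = [576, 504]
r3 m[fog→φ2] = [144, 56]
r3 m[fog→φ5] = [192, 504]
r3 m[fog→φ6] = [72, 63]
r3 m[fog→φ8] = [96, 72]
r3 m[cld→φ2] = [1, 1]
r3 m[wind→φ0] = [1, 1]
r3 m[wind→φ1] = [6, 9]
r4 m[φ0→rain] = [9, 7]
r4 m[φ0→wind] = [336, 504]
r4 m[φ1→fog] = [9, 9]
r4 m[φ1→wind] = [576, 576]
r4 m[φ2→fog] = [4, 9]
r4 m[φ2→cld] = [576, 288]
r4 m[φ3→rain] = [42, 21]
r4 m[φ3→wet] = [432, 504]
r4 m[φ4→rain] = [8, 6]
r4 m[φ5→fog] = [3, 1]
r4 m[φ6→fog] = [8, 8]
r4 m[φ7→wet] = [7, 3]
r4 m[φ8→fog] = [6, 7]
r4 m[rain→φ0] = [336, 126]
r4 m[rain→φ3] = [72, 42]
r4 m[rain→φ4] = [378, 147]
r4 m[wet→φ3] = [7, 3]
r4 m[wet→φ7] = [432, 504]
r4 m[fog→φ1] = [576, 504]
r4 m[fog→φ2] = [1296, 504]
r4 m[fog→φ5] = [1728, 4536]
r4 m[fog→φ6] = [648, 567]
r4 m[fog→φ8] = [864, 648]
r4 m[cld→φ2] = [1, 1]
r4 m[wind→φ0] = [576, 576]
r4 m[wind→φ1] = [336, 504]
r5 m[φ0→rain] = [5184, 4032]
r5 m[φ0→wind] = [2016, 3024]
r5 m[φ1→fog] = [504, 504]
r5 m[φ1→wind] = [576, 576]
r5 m[φ2→fog] = [4, 9]
r5 m[φ2→cld] = [5184, 2592]
r5 m[φ3→rain] = [42, 21]
r5 m[φ3→wet] = [432, 504]
r5 m[φ4→rain] = [8, 6]
r5 m[φ5→fog] = [3, 1]
r5 m[φ6→fog] = [8, 8]
r5 m[φ7→wet] = [7, 3]
r5 m[φ8→fog] = [6, 7]
r5 m[rain→φ0] = [336, 126]
r5 m[rain→φ3] = [72, 42]
r5 m[rain→φ4] = [378, 147]
r5 m[wet→φ3] = [7, 3]
r5 m[wet→φ7] = [432, 504]
r5 m[fog→φ1] = [576, 504]
r5 m[fog→φ2] = [1296, 504]
r5 m[fog→φ5] = [1728, 4536]
r5 m[fog→φ6] = [648, 567]
r5 m[fog→φ8] = [864, 648]
r5 m[cld→φ2] = [1, 1]
r5 m[wind→φ0] = [576, 576]
r5 m[wind→φ1] = [336, 504]
r6 m[φ0→rain] = [5184, 4032]
r6 m[φ0→wind] = [2016, 3024]
r6 m[φ1→fog] = [504, 504]
r6 m[φ1→wind] = [576, 576]
r6 m[φ2→fog] = [4, 9]
r6 m[φ2→cld] = [5184, 2592]
r6 m[φ3→rain] = [42, 21]
r6 m[φ3→wet] = [432, 504]
r6 m[φ4→rain] = [8, 6]
r6 m[φ5→fog] = [3, 1]
r6 m[φ6→fog] = [8, 8]
r6 m[φ7→wet] = [7, 3]
r6 m[φ8→fog] = [6, 7]
r6 m[rain→φ0] = [336, 126]
r6 m[rain→φ3] = [41472, 24192]
r6 m[rain→φ4] = [217728, 84672]
r6 m[wet→φ3] = [7, 3]
r6 m[wet→φ7] = [432, 504]
r6 m[fog→φ1] = [576, 504]
r6 m[fog→φ2] = [72576, 28224]
r6 m[fog→φ5] = [96768, 254016]
r6 m[fog→φ6] = [36288, 31752]
r6 m[fog→φ8] = [48384, 36288]
r6 m[cld→φ2] = [1, 1]
r6 m[wind→φ0] = [576, 576]
r6 m[wind→φ1] = [2016, 3024]
r7 m[φ0→rain] = [5184, 4032]
r7 m[φ0→wind] = [2016, 3024]
r7 m[φ1→fog] = [3024, 3024]
r7 m[φ1→wind] = [576, 576]
r7 m[φ2→fog] = [4, 9]
r7 m[φ2→cld] = [290304, 145152]
r7 m[φ3→rain] = [42, 21]
r7 m[φ3→wet] = [248832, 290304]
r7 m[φ4→rain] = [8, 6]
r7 m[φ5→fog] = [3, 1]
r7 m[φ6→fog] = [8, 8]
r7 m[φ7→wet] = [7, 3]
r7 m[φ8→fog] = [6, 7]
r7 m[rain→φ0] = [336, 126]
r7 m[rain→φ3] = [41472, 24192]
r7 m[rain→φ4] = [217728, 84672]
r7 m[wet→φ3] = [7, 3]
r7 m[wet→φ7] = [432, 504]
r7 m[fog→φ1] = [576, 504]
r7 m[fog→φ2] = [72576, 28224]
r7 m[fog→φ5] = [96768, 254016]
r7 m[fog→φ6] = [36288, 31752]
r7 m[fog→φ8] = [48384, 36288]
r7 m[cld→φ2] = [1, 1]
r7 m[wind→φ0] = [576, 576]
r7 m[wind→φ1] = [2016, 3024]
r8 m[φ0→rain] = [5184, 4032]
r8 m[φ0→wind] = [2016, 3024]
r8 m[φ1→fog] = [3024, 3024]
r8 m[φ1→wind] = [576, 576]
r8 m[φ2→fog] = [4, 9]
r8 m[φ2→cld] = [290304, 145152]
r8 m[φ3→rain] = [42, 21]
r8 m[φ3→wet] = [248832, 290304]
r8 m[φ4→rain] = [8, 6]
r8 m[φ5→fog] = [3, 1]
r8 m[φ6→fog] = [8, 8]
r8 m[φ7→wet] = [7, 3]
r8 m[φ8→fog] = [6, 7]
r8 m[rain→φ0] = [336, 126]
r8 m[rain→φ3] = [41472, 24192]
r8 m[rain→φ4] = [217728, 84672]
r8 m[wet→φ3] = [7, 3]
r8 m[wet→φ7] = [248832, 290304]
r8 m[fog→φ1] = [576, 504]
r8 m[fog→φ2] = [435456, 169344]
r8 m[fog→φ5] = [580608, 1524096]
r8 m[fog→φ6] = [217728, 190512]
r8 m[fog→φ8] = [290304, 217728]
r8 m[cld→φ2] = [1, 1]
r8 m[wind→φ0] = [576, 576]
r8 m[wind→φ1] = [2016, 3024]
r9 m[φ0→rain] = [5184, 4032]
r9 m[φ0→wind] = [2016, 3024]
r9 m[φ1→fog] = [3024, 3024]
r9 m[φ1→wind] = [576, 576]
r9 m[φ2→fog] = [4, 9]
r9 m[φ2→cld] = [1741824, 870912]
r9 m[φ3→rain] = [42, 21]
r9 m[φ3→wet] = [248832, 290304]
r9 m[φ4→rain] = [8, 6]
r9 m[φ5→fog] = [3, 1]
r9 m[φ6→fog] = [8, 8]
r9 m[φ7→wet] = [7, 3]
r9 m[φ8→fog] = [6, 7]
r9 m[rain→φ0] = [336, 126]
r9 m[rain→φ3] = [41472, 24192]
r9 m[rain→φ4] = [217728, 84672]
r9 m[wet→φ3] = [7, 3]
r9 m[wet→φ7] = [248832, 290304]
r9 m[fog→φ1] = [576, 504]
r9 m[fog→φ2] = [435456, 169344]
r9 m[fog→φ5] = [580608, 1524096]
r9 m[fog→φ6] = [217728, 190512]
r9 m[fog→φ8] = [290304, 217728]
r9 m[cld→φ2] = [1, 1]
r9 m[wind→φ0] = [576, 576]
r9 m[wind→φ1] = [2016, 3024]
r10 m[φ0→rain] = [5184, 4032]
r10 m[φ0→wind] = [2016, 3024]
r10 m[φ1→fog] = [3024, 3024]
r10 m[φ1→wind] = [576, 576]
r10 m[φ2→fog] = [4, 9]
r10 m[φ2→cld] = [1741824, 870912]
r10 m[φ3→rain] = [42, 21]
r10 m[φ3→wet] = [248832, 290304]
r10 m[φ4→rain] = [8, 6]
r10 m[φ5→fog] = [3, 1]
r10 m[φ6→fog] = [8, 8]
r10 m[φ7→wet] = [7, 3]
r10 m[φ8→fog] = [6, 7]
r10 m[rain→φ0] = [336, 126]
r10 m[rain→φ3] = [41472, 24192]
r10 m[rain→φ4] = [217728, 84672]
r10 m[wet→φ3] = [7, 3]
r10 m[wet→φ7] = [248832, 290304]
r10 m[fog→φ1] = [576, 504]
r10 m[fog→φ2] = [435456, 169344]
r10 m[fog→φ5] = [580608, 1524096]
r10 m[fog→φ6] = [217728, 190512]
r10 m[fog→φ8] = [290304, 217728]
r10 m[cld→φ2] = [1, 1]
r10 m[wind→φ0] = [576, 576]
r10 m[wind→φ1] = [2016, 3024]
fixed point reached at round 10
b[wet] = ⊗ incoming = [1741824, 870912]

b[wet] = [1741824, 870912]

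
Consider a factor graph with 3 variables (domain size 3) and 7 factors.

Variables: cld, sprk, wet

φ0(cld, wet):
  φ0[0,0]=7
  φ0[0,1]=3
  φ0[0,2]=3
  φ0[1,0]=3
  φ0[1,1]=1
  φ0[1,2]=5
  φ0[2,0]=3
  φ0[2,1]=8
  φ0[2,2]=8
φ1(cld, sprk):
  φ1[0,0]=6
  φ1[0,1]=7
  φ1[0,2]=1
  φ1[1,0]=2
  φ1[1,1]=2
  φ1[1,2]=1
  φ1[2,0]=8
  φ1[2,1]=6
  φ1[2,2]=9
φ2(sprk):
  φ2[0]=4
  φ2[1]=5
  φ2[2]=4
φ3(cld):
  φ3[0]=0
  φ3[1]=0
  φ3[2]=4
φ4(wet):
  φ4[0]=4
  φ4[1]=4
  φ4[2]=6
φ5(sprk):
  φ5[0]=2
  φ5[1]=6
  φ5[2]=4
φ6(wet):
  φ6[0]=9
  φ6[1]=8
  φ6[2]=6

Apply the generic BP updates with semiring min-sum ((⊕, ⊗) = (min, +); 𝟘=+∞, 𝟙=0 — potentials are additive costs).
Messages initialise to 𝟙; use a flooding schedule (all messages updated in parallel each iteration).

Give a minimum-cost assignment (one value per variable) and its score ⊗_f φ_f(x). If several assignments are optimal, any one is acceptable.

assignment: (cld=1, sprk=0, wet=1); score = 21

init: all messages = 𝟙 over 3 values
r1 m[φ0→cld] = [3, 1, 3]
r1 m[φ0→wet] = [3, 1, 3]
r1 m[φ1→cld] = [1, 1, 6]
r1 m[φ1→sprk] = [2, 2, 1]
r1 m[φ2→sprk] = [4, 5, 4]
r1 m[φ3→cld] = [0, 0, 4]
r1 m[φ4→wet] = [4, 4, 6]
r1 m[φ5→sprk] = [2, 6, 4]
r1 m[φ6→wet] = [9, 8, 6]
r1 m[cld→φ0] = [0, 0, 0]
r1 m[cld→φ1] = [0, 0, 0]
r1 m[cld→φ3] = [0, 0, 0]
r1 m[sprk→φ1] = [0, 0, 0]
r1 m[sprk→φ2] = [0, 0, 0]
r1 m[sprk→φ5] = [0, 0, 0]
r1 m[wet→φ0] = [0, 0, 0]
r1 m[wet→φ4] = [0, 0, 0]
r1 m[wet→φ6] = [0, 0, 0]
r2 m[φ0→cld] = [3, 1, 3]
r2 m[φ0→wet] = [3, 1, 3]
r2 m[φ1→cld] = [1, 1, 6]
r2 m[φ1→sprk] = [2, 2, 1]
r2 m[φ2→sprk] = [4, 5, 4]
r2 m[φ3→cld] = [0, 0, 4]
r2 m[φ4→wet] = [4, 4, 6]
r2 m[φ5→sprk] = [2, 6, 4]
r2 m[φ6→wet] = [9, 8, 6]
r2 m[cld→φ0] = [1, 1, 10]
r2 m[cld→φ1] = [3, 1, 7]
r2 m[cld→φ3] = [4, 2, 9]
r2 m[sprk→φ1] = [6, 11, 8]
r2 m[sprk→φ2] = [4, 8, 5]
r2 m[sprk→φ5] = [6, 7, 5]
r2 m[wet→φ0] = [13, 12, 12]
r2 m[wet→φ4] = [12, 9, 9]
r2 m[wet→φ6] = [7, 5, 9]
r3 m[φ0→cld] = [15, 13, 16]
r3 m[φ0→wet] = [4, 2, 4]
r3 m[φ1→cld] = [9, 8, 14]
r3 m[φ1→sprk] = [3, 3, 2]
r3 m[φ2→sprk] = [4, 5, 4]
r3 m[φ3→cld] = [0, 0, 4]
r3 m[φ4→wet] = [4, 4, 6]
r3 m[φ5→sprk] = [2, 6, 4]
r3 m[φ6→wet] = [9, 8, 6]
r3 m[cld→φ0] = [1, 1, 10]
r3 m[cld→φ1] = [3, 1, 7]
r3 m[cld→φ3] = [4, 2, 9]
r3 m[sprk→φ1] = [6, 11, 8]
r3 m[sprk→φ2] = [4, 8, 5]
r3 m[sprk→φ5] = [6, 7, 5]
r3 m[wet→φ0] = [13, 12, 12]
r3 m[wet→φ4] = [12, 9, 9]
r3 m[wet→φ6] = [7, 5, 9]
r4 m[φ0→cld] = [15, 13, 16]
r4 m[φ0→wet] = [4, 2, 4]
r4 m[φ1→cld] = [9, 8, 14]
r4 m[φ1→sprk] = [3, 3, 2]
r4 m[φ2→sprk] = [4, 5, 4]
r4 m[φ3→cld] = [0, 0, 4]
r4 m[φ4→wet] = [4, 4, 6]
r4 m[φ5→sprk] = [2, 6, 4]
r4 m[φ6→wet] = [9, 8, 6]
r4 m[cld→φ0] = [9, 8, 18]
r4 m[cld→φ1] = [15, 13, 20]
r4 m[cld→φ3] = [24, 21, 30]
r4 m[sprk→φ1] = [6, 11, 8]
r4 m[sprk→φ2] = [5, 9, 6]
r4 m[sprk→φ5] = [7, 8, 6]
r4 m[wet→φ0] = [13, 12, 12]
r4 m[wet→φ4] = [13, 10, 10]
r4 m[wet→φ6] = [8, 6, 10]
r5 m[φ0→cld] = [15, 13, 16]
r5 m[φ0→wet] = [11, 9, 12]
r5 m[φ1→cld] = [9, 8, 14]
r5 m[φ1→sprk] = [15, 15, 14]
r5 m[φ2→sprk] = [4, 5, 4]
r5 m[φ3→cld] = [0, 0, 4]
r5 m[φ4→wet] = [4, 4, 6]
r5 m[φ5→sprk] = [2, 6, 4]
r5 m[φ6→wet] = [9, 8, 6]
r5 m[cld→φ0] = [9, 8, 18]
r5 m[cld→φ1] = [15, 13, 20]
r5 m[cld→φ3] = [24, 21, 30]
r5 m[sprk→φ1] = [6, 11, 8]
r5 m[sprk→φ2] = [5, 9, 6]
r5 m[sprk→φ5] = [7, 8, 6]
r5 m[wet→φ0] = [13, 12, 12]
r5 m[wet→φ4] = [13, 10, 10]
r5 m[wet→φ6] = [8, 6, 10]
r6 m[φ0→cld] = [15, 13, 16]
r6 m[φ0→wet] = [11, 9, 12]
r6 m[φ1→cld] = [9, 8, 14]
r6 m[φ1→sprk] = [15, 15, 14]
r6 m[φ2→sprk] = [4, 5, 4]
r6 m[φ3→cld] = [0, 0, 4]
r6 m[φ4→wet] = [4, 4, 6]
r6 m[φ5→sprk] = [2, 6, 4]
r6 m[φ6→wet] = [9, 8, 6]
r6 m[cld→φ0] = [9, 8, 18]
r6 m[cld→φ1] = [15, 13, 20]
r6 m[cld→φ3] = [24, 21, 30]
r6 m[sprk→φ1] = [6, 11, 8]
r6 m[sprk→φ2] = [17, 21, 18]
r6 m[sprk→φ5] = [19, 20, 18]
r6 m[wet→φ0] = [13, 12, 12]
r6 m[wet→φ4] = [20, 17, 18]
r6 m[wet→φ6] = [15, 13, 18]
r7 m[φ0→cld] = [15, 13, 16]
r7 m[φ0→wet] = [11, 9, 12]
r7 m[φ1→cld] = [9, 8, 14]
r7 m[φ1→sprk] = [15, 15, 14]
r7 m[φ2→sprk] = [4, 5, 4]
r7 m[φ3→cld] = [0, 0, 4]
r7 m[φ4→wet] = [4, 4, 6]
r7 m[φ5→sprk] = [2, 6, 4]
r7 m[φ6→wet] = [9, 8, 6]
r7 m[cld→φ0] = [9, 8, 18]
r7 m[cld→φ1] = [15, 13, 20]
r7 m[cld→φ3] = [24, 21, 30]
r7 m[sprk→φ1] = [6, 11, 8]
r7 m[sprk→φ2] = [17, 21, 18]
r7 m[sprk→φ5] = [19, 20, 18]
r7 m[wet→φ0] = [13, 12, 12]
r7 m[wet→φ4] = [20, 17, 18]
r7 m[wet→φ6] = [15, 13, 18]
fixed point reached at round 7
traceback from cld: (cld=1, sprk=0, wet=1), score=21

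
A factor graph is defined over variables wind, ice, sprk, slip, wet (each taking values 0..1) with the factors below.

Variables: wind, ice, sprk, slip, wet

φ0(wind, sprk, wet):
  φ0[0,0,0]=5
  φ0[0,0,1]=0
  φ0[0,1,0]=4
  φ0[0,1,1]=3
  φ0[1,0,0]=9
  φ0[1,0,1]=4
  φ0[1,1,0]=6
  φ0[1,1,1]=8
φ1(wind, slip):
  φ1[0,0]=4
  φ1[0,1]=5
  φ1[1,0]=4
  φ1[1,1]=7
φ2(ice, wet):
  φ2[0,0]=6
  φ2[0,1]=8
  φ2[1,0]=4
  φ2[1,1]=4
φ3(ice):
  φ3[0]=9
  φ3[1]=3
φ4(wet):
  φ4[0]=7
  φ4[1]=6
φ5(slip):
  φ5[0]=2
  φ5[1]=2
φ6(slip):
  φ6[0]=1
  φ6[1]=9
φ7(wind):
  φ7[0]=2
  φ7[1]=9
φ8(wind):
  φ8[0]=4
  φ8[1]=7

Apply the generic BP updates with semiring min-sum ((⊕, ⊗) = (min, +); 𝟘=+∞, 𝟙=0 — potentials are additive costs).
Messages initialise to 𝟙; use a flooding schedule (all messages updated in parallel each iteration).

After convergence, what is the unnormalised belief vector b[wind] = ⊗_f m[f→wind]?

b[wind] = [26, 40]

init: all messages = 𝟙 over 2 values
r1 m[φ0→wind] = [0, 4]
r1 m[φ0→sprk] = [0, 3]
r1 m[φ0→wet] = [4, 0]
r1 m[φ1→wind] = [4, 4]
r1 m[φ1→slip] = [4, 5]
r1 m[φ2→ice] = [6, 4]
r1 m[φ2→wet] = [4, 4]
r1 m[φ3→ice] = [9, 3]
r1 m[φ4→wet] = [7, 6]
r1 m[φ5→slip] = [2, 2]
r1 m[φ6→slip] = [1, 9]
r1 m[φ7→wind] = [2, 9]
r1 m[φ8→wind] = [4, 7]
r1 m[wind→φ0] = [0, 0]
r1 m[wind→φ1] = [0, 0]
r1 m[wind→φ7] = [0, 0]
r1 m[wind→φ8] = [0, 0]
r1 m[ice→φ2] = [0, 0]
r1 m[ice→φ3] = [0, 0]
r1 m[sprk→φ0] = [0, 0]
r1 m[slip→φ1] = [0, 0]
r1 m[slip→φ5] = [0, 0]
r1 m[slip→φ6] = [0, 0]
r1 m[wet→φ0] = [0, 0]
r1 m[wet→φ2] = [0, 0]
r1 m[wet→φ4] = [0, 0]
r2 m[φ0→wind] = [0, 4]
r2 m[φ0→sprk] = [0, 3]
r2 m[φ0→wet] = [4, 0]
r2 m[φ1→wind] = [4, 4]
r2 m[φ1→slip] = [4, 5]
r2 m[φ2→ice] = [6, 4]
r2 m[φ2→wet] = [4, 4]
r2 m[φ3→ice] = [9, 3]
r2 m[φ4→wet] = [7, 6]
r2 m[φ5→slip] = [2, 2]
r2 m[φ6→slip] = [1, 9]
r2 m[φ7→wind] = [2, 9]
r2 m[φ8→wind] = [4, 7]
r2 m[wind→φ0] = [10, 20]
r2 m[wind→φ1] = [6, 20]
r2 m[wind→φ7] = [8, 15]
r2 m[wind→φ8] = [6, 17]
r2 m[ice→φ2] = [9, 3]
r2 m[ice→φ3] = [6, 4]
r2 m[sprk→φ0] = [0, 0]
r2 m[slip→φ1] = [3, 11]
r2 m[slip→φ5] = [5, 14]
r2 m[slip→φ6] = [6, 7]
r2 m[wet→φ0] = [11, 10]
r2 m[wet→φ2] = [11, 6]
r2 m[wet→φ4] = [8, 4]
r3 m[φ0→wind] = [10, 14]
r3 m[φ0→sprk] = [20, 23]
r3 m[φ0→wet] = [14, 10]
r3 m[φ1→wind] = [7, 7]
r3 m[φ1→slip] = [10, 11]
r3 m[φ2→ice] = [14, 10]
r3 m[φ2→wet] = [7, 7]
r3 m[φ3→ice] = [9, 3]
r3 m[φ4→wet] = [7, 6]
r3 m[φ5→slip] = [2, 2]
r3 m[φ6→slip] = [1, 9]
r3 m[φ7→wind] = [2, 9]
r3 m[φ8→wind] = [4, 7]
r3 m[wind→φ0] = [10, 20]
r3 m[wind→φ1] = [6, 20]
r3 m[wind→φ7] = [8, 15]
r3 m[wind→φ8] = [6, 17]
r3 m[ice→φ2] = [9, 3]
r3 m[ice→φ3] = [6, 4]
r3 m[sprk→φ0] = [0, 0]
r3 m[slip→φ1] = [3, 11]
r3 m[slip→φ5] = [5, 14]
r3 m[slip→φ6] = [6, 7]
r3 m[wet→φ0] = [11, 10]
r3 m[wet→φ2] = [11, 6]
r3 m[wet→φ4] = [8, 4]
r4 m[φ0→wind] = [10, 14]
r4 m[φ0→sprk] = [20, 23]
r4 m[φ0→wet] = [14, 10]
r4 m[φ1→wind] = [7, 7]
r4 m[φ1→slip] = [10, 11]
r4 m[φ2→ice] = [14, 10]
r4 m[φ2→wet] = [7, 7]
r4 m[φ3→ice] = [9, 3]
r4 m[φ4→wet] = [7, 6]
r4 m[φ5→slip] = [2, 2]
r4 m[φ6→slip] = [1, 9]
r4 m[φ7→wind] = [2, 9]
r4 m[φ8→wind] = [4, 7]
r4 m[wind→φ0] = [13, 23]
r4 m[wind→φ1] = [16, 30]
r4 m[wind→φ7] = [21, 28]
r4 m[wind→φ8] = [19, 30]
r4 m[ice→φ2] = [9, 3]
r4 m[ice→φ3] = [14, 10]
r4 m[sprk→φ0] = [0, 0]
r4 m[slip→φ1] = [3, 11]
r4 m[slip→φ5] = [11, 20]
r4 m[slip→φ6] = [12, 13]
r4 m[wet→φ0] = [14, 13]
r4 m[wet→φ2] = [21, 16]
r4 m[wet→φ4] = [21, 17]
r5 m[φ0→wind] = [13, 17]
r5 m[φ0→sprk] = [26, 29]
r5 m[φ0→wet] = [17, 13]
r5 m[φ1→wind] = [7, 7]
r5 m[φ1→slip] = [20, 21]
r5 m[φ2→ice] = [24, 20]
r5 m[φ2→wet] = [7, 7]
r5 m[φ3→ice] = [9, 3]
r5 m[φ4→wet] = [7, 6]
r5 m[φ5→slip] = [2, 2]
r5 m[φ6→slip] = [1, 9]
r5 m[φ7→wind] = [2, 9]
r5 m[φ8→wind] = [4, 7]
r5 m[wind→φ0] = [13, 23]
r5 m[wind→φ1] = [16, 30]
r5 m[wind→φ7] = [21, 28]
r5 m[wind→φ8] = [19, 30]
r5 m[ice→φ2] = [9, 3]
r5 m[ice→φ3] = [14, 10]
r5 m[sprk→φ0] = [0, 0]
r5 m[slip→φ1] = [3, 11]
r5 m[slip→φ5] = [11, 20]
r5 m[slip→φ6] = [12, 13]
r5 m[wet→φ0] = [14, 13]
r5 m[wet→φ2] = [21, 16]
r5 m[wet→φ4] = [21, 17]
r6 m[φ0→wind] = [13, 17]
r6 m[φ0→sprk] = [26, 29]
r6 m[φ0→wet] = [17, 13]
r6 m[φ1→wind] = [7, 7]
r6 m[φ1→slip] = [20, 21]
r6 m[φ2→ice] = [24, 20]
r6 m[φ2→wet] = [7, 7]
r6 m[φ3→ice] = [9, 3]
r6 m[φ4→wet] = [7, 6]
r6 m[φ5→slip] = [2, 2]
r6 m[φ6→slip] = [1, 9]
r6 m[φ7→wind] = [2, 9]
r6 m[φ8→wind] = [4, 7]
r6 m[wind→φ0] = [13, 23]
r6 m[wind→φ1] = [19, 33]
r6 m[wind→φ7] = [24, 31]
r6 m[wind→φ8] = [22, 33]
r6 m[ice→φ2] = [9, 3]
r6 m[ice→φ3] = [24, 20]
r6 m[sprk→φ0] = [0, 0]
r6 m[slip→φ1] = [3, 11]
r6 m[slip→φ5] = [21, 30]
r6 m[slip→φ6] = [22, 23]
r6 m[wet→φ0] = [14, 13]
r6 m[wet→φ2] = [24, 19]
r6 m[wet→φ4] = [24, 20]
r7 m[φ0→wind] = [13, 17]
r7 m[φ0→sprk] = [26, 29]
r7 m[φ0→wet] = [17, 13]
r7 m[φ1→wind] = [7, 7]
r7 m[φ1→slip] = [23, 24]
r7 m[φ2→ice] = [27, 23]
r7 m[φ2→wet] = [7, 7]
r7 m[φ3→ice] = [9, 3]
r7 m[φ4→wet] = [7, 6]
r7 m[φ5→slip] = [2, 2]
r7 m[φ6→slip] = [1, 9]
r7 m[φ7→wind] = [2, 9]
r7 m[φ8→wind] = [4, 7]
r7 m[wind→φ0] = [13, 23]
r7 m[wind→φ1] = [19, 33]
r7 m[wind→φ7] = [24, 31]
r7 m[wind→φ8] = [22, 33]
r7 m[ice→φ2] = [9, 3]
r7 m[ice→φ3] = [24, 20]
r7 m[sprk→φ0] = [0, 0]
r7 m[slip→φ1] = [3, 11]
r7 m[slip→φ5] = [21, 30]
r7 m[slip→φ6] = [22, 23]
r7 m[wet→φ0] = [14, 13]
r7 m[wet→φ2] = [24, 19]
r7 m[wet→φ4] = [24, 20]
r8 m[φ0→wind] = [13, 17]
r8 m[φ0→sprk] = [26, 29]
r8 m[φ0→wet] = [17, 13]
r8 m[φ1→wind] = [7, 7]
r8 m[φ1→slip] = [23, 24]
r8 m[φ2→ice] = [27, 23]
r8 m[φ2→wet] = [7, 7]
r8 m[φ3→ice] = [9, 3]
r8 m[φ4→wet] = [7, 6]
r8 m[φ5→slip] = [2, 2]
r8 m[φ6→slip] = [1, 9]
r8 m[φ7→wind] = [2, 9]
r8 m[φ8→wind] = [4, 7]
r8 m[wind→φ0] = [13, 23]
r8 m[wind→φ1] = [19, 33]
r8 m[wind→φ7] = [24, 31]
r8 m[wind→φ8] = [22, 33]
r8 m[ice→φ2] = [9, 3]
r8 m[ice→φ3] = [27, 23]
r8 m[sprk→φ0] = [0, 0]
r8 m[slip→φ1] = [3, 11]
r8 m[slip→φ5] = [24, 33]
r8 m[slip→φ6] = [25, 26]
r8 m[wet→φ0] = [14, 13]
r8 m[wet→φ2] = [24, 19]
r8 m[wet→φ4] = [24, 20]
r9 m[φ0→wind] = [13, 17]
r9 m[φ0→sprk] = [26, 29]
r9 m[φ0→wet] = [17, 13]
r9 m[φ1→wind] = [7, 7]
r9 m[φ1→slip] = [23, 24]
r9 m[φ2→ice] = [27, 23]
r9 m[φ2→wet] = [7, 7]
r9 m[φ3→ice] = [9, 3]
r9 m[φ4→wet] = [7, 6]
r9 m[φ5→slip] = [2, 2]
r9 m[φ6→slip] = [1, 9]
r9 m[φ7→wind] = [2, 9]
r9 m[φ8→wind] = [4, 7]
r9 m[wind→φ0] = [13, 23]
r9 m[wind→φ1] = [19, 33]
r9 m[wind→φ7] = [24, 31]
r9 m[wind→φ8] = [22, 33]
r9 m[ice→φ2] = [9, 3]
r9 m[ice→φ3] = [27, 23]
r9 m[sprk→φ0] = [0, 0]
r9 m[slip→φ1] = [3, 11]
r9 m[slip→φ5] = [24, 33]
r9 m[slip→φ6] = [25, 26]
r9 m[wet→φ0] = [14, 13]
r9 m[wet→φ2] = [24, 19]
r9 m[wet→φ4] = [24, 20]
fixed point reached at round 9
b[wind] = ⊗ incoming = [26, 40]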